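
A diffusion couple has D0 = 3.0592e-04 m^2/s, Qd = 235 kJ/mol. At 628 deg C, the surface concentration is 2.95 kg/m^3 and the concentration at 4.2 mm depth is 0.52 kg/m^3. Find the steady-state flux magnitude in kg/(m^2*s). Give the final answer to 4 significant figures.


Step 1: D = D0 * exp(-Qd/(R*T))
T = 628 + 273.15 = 901.15 K
D = 3.0592e-04 * exp(-235e3 / (8.314 * 901.15)) = 7.30258e-18 m^2/s
Step 2: J = D * (C1 - C2) / dx
J = 7.30258e-18 * (2.95 - 0.52) / 4.2e-03
J = 4.225e-15 kg/(m^2*s)


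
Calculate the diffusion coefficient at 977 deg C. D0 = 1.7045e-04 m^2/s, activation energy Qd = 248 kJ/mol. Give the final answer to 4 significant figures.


D = D0 * exp(-Qd / (R*T))
T = 1250.15 K
D = 1.7045e-04 * exp(-248e3 / (8.314 * 1250.15))
D = 7.398e-15 m^2/s


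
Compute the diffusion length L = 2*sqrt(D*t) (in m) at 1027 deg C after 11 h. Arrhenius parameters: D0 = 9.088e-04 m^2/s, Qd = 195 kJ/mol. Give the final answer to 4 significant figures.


Step 1: D = D0 * exp(-Qd/(R*T))
T = 1300.15 K
D = 9.088e-04 * exp(-195e3 / (8.314 * 1300.15)) = 1.33013e-11 m^2/s
Step 2: L = 2*sqrt(D*t)
t = 11 h = 39600 s
L = 2*sqrt(1.33013e-11 * 39600) = 1.452e-03 m


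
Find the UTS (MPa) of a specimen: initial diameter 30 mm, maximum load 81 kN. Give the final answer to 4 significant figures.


A0 = pi*(d/2)^2 = pi*(30/2)^2 = 706.858 mm^2
UTS = F_max / A0 = 81*1000 / 706.858
UTS = 114.6 MPa


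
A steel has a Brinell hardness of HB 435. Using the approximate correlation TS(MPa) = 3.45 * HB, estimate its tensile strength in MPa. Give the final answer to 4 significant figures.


TS (MPa) = 3.45 * HB
TS = 3.45 * 435
TS = 1501 MPa


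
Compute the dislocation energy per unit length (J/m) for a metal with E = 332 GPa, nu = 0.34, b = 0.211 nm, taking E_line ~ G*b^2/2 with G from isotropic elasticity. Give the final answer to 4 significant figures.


Step 1: G = E / (2*(1+nu))
G = 332 / (2*(1+0.34)) = 123.881 GPa = 1.23881e+11 Pa
Step 2: E_line = G*b^2/2
b = 0.211 nm = 2.11e-10 m
E_line = 0.5 * 1.23881e+11 * (2.11e-10)^2 = 2.758e-09 J/m


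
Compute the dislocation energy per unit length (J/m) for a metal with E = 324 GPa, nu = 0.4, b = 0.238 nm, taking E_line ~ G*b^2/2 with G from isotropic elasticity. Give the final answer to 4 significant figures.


Step 1: G = E / (2*(1+nu))
G = 324 / (2*(1+0.4)) = 115.714 GPa = 1.15714e+11 Pa
Step 2: E_line = G*b^2/2
b = 0.238 nm = 2.38e-10 m
E_line = 0.5 * 1.15714e+11 * (2.38e-10)^2 = 3.277e-09 J/m


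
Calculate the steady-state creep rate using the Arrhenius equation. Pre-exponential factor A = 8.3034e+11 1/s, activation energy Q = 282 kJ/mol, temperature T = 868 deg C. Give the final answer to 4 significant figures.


rate = A * exp(-Q / (R*T))
T = 868 + 273.15 = 1141.15 K
rate = 8.3034e+11 * exp(-282e3 / (8.314 * 1141.15))
rate = 0.1025 1/s


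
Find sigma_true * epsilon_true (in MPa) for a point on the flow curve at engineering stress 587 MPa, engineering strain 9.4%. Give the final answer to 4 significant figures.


sigma_true = sigma_eng * (1 + epsilon_eng)
sigma_true = 587 * (1 + 0.094) = 642.178 MPa
epsilon_true = ln(1 + epsilon_eng)
epsilon_true = ln(1 + 0.094) = 0.0898407
sigma_true * epsilon_true = 642.178 * 0.0898407 = 57.69 MPa


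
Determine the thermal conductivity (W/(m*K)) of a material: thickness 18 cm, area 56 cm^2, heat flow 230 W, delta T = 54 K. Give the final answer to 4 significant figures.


k = Q*L / (A*dT)
L = 0.18 m, A = 5.6e-03 m^2
k = 230 * 0.18 / (5.6e-03 * 54)
k = 136.9 W/(m*K)


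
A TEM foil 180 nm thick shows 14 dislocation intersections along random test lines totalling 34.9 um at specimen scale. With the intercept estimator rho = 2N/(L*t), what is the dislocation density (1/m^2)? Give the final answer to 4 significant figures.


rho = 2N / (L * t)
L = 34.9 um = 3.49e-05 m, t = 180 nm = 1.8e-07 m
rho = 2 * 14 / (3.49e-05 * 1.8e-07)
rho = 4.457e+12 1/m^2


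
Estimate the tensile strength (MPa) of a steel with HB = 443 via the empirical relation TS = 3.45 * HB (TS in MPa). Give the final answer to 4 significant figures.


TS (MPa) = 3.45 * HB
TS = 3.45 * 443
TS = 1528 MPa


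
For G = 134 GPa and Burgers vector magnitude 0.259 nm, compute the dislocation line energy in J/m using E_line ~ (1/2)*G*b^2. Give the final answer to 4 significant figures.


E = G*b^2/2
b = 0.259 nm = 2.59e-10 m
G = 134 GPa = 1.34e+11 Pa
E = 0.5 * 1.34e+11 * (2.59e-10)^2
E = 4.494e-09 J/m


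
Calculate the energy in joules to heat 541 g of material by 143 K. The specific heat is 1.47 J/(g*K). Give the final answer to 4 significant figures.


Q = m * cp * dT
Q = 541 * 1.47 * 143
Q = 113700 J


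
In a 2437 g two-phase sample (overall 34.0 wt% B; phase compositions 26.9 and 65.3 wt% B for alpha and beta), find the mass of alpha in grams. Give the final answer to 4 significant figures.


f_alpha = (C_beta - C0) / (C_beta - C_alpha)
f_alpha = (65.3 - 34.0) / (65.3 - 26.9) = 0.815104
m_alpha = f_alpha * m_total = 0.815104 * 2437 = 1986 g


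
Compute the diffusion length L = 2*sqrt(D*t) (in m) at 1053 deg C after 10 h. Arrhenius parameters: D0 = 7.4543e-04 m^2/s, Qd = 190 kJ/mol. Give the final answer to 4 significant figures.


Step 1: D = D0 * exp(-Qd/(R*T))
T = 1326.15 K
D = 7.4543e-04 * exp(-190e3 / (8.314 * 1326.15)) = 2.44558e-11 m^2/s
Step 2: L = 2*sqrt(D*t)
t = 10 h = 36000 s
L = 2*sqrt(2.44558e-11 * 36000) = 1.877e-03 m


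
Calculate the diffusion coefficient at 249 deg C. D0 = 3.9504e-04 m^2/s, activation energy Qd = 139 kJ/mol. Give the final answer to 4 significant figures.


D = D0 * exp(-Qd / (R*T))
T = 522.15 K
D = 3.9504e-04 * exp(-139e3 / (8.314 * 522.15))
D = 4.908e-18 m^2/s


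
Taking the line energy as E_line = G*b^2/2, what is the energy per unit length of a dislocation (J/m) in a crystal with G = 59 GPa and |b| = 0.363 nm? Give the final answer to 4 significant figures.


E = G*b^2/2
b = 0.363 nm = 3.63e-10 m
G = 59 GPa = 5.9e+10 Pa
E = 0.5 * 5.9e+10 * (3.63e-10)^2
E = 3.887e-09 J/m


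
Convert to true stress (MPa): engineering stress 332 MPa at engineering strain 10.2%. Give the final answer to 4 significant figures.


sigma_true = sigma_eng * (1 + epsilon_eng)
sigma_true = 332 * (1 + 0.102)
sigma_true = 365.9 MPa


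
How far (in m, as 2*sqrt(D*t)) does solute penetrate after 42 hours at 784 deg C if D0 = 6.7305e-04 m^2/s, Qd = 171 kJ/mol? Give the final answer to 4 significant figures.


Step 1: D = D0 * exp(-Qd/(R*T))
T = 1057.15 K
D = 6.7305e-04 * exp(-171e3 / (8.314 * 1057.15)) = 2.39053e-12 m^2/s
Step 2: L = 2*sqrt(D*t)
t = 42 h = 151200 s
L = 2*sqrt(2.39053e-12 * 151200) = 1.202e-03 m


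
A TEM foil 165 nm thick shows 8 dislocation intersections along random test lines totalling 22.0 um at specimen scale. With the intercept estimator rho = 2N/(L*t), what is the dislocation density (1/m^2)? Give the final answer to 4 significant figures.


rho = 2N / (L * t)
L = 22.0 um = 2.2e-05 m, t = 165 nm = 1.65e-07 m
rho = 2 * 8 / (2.2e-05 * 1.65e-07)
rho = 4.408e+12 1/m^2


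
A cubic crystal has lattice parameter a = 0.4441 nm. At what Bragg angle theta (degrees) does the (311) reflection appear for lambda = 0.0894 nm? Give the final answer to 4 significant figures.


d = a / sqrt(h^2+k^2+l^2)
d = 0.4441 / sqrt(11) = 0.133901 nm
lambda = 2*d*sin(theta)  =>  sin(theta) = lambda / (2*d)
sin(theta) = 0.0894 / (2 * 0.133901) = 0.333828
theta = 19.5 deg


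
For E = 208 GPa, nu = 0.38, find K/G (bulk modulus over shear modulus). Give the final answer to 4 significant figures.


G = E / (2*(1+nu))
G = 208 / (2*(1+0.38)) = 75.3623 GPa
K = E / (3*(1-2*nu))
K = 208 / (3*(1-2*0.38)) = 288.889 GPa
K/G = 288.889 / 75.3623 = 3.833


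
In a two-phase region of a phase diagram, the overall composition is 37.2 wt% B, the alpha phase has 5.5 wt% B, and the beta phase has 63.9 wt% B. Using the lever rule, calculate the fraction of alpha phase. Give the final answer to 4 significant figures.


f_alpha = (C_beta - C0) / (C_beta - C_alpha)
f_alpha = (63.9 - 37.2) / (63.9 - 5.5)
f_alpha = 0.4572


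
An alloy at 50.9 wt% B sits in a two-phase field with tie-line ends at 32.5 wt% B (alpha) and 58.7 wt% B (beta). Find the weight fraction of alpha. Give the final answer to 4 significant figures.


f_alpha = (C_beta - C0) / (C_beta - C_alpha)
f_alpha = (58.7 - 50.9) / (58.7 - 32.5)
f_alpha = 0.2977


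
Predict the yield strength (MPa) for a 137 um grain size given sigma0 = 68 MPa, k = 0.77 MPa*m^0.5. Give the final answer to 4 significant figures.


sigma_y = sigma0 + k / sqrt(d)
d = 137 um = 1.37e-04 m
sigma_y = 68 + 0.77 / sqrt(1.37e-04)
sigma_y = 133.8 MPa


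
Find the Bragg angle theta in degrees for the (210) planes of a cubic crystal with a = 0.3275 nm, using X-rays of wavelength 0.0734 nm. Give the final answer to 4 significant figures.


d = a / sqrt(h^2+k^2+l^2)
d = 0.3275 / sqrt(5) = 0.146462 nm
lambda = 2*d*sin(theta)  =>  sin(theta) = lambda / (2*d)
sin(theta) = 0.0734 / (2 * 0.146462) = 0.250576
theta = 14.51 deg


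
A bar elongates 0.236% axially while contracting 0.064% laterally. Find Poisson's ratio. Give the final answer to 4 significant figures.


nu = -epsilon_lat / epsilon_axial
Lateral strain is contraction (negative), so using magnitudes:
nu = 0.064 / 0.236
nu = 0.2712


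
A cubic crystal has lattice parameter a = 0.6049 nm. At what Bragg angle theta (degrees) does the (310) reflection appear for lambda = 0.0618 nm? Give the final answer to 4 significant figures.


d = a / sqrt(h^2+k^2+l^2)
d = 0.6049 / sqrt(10) = 0.191286 nm
lambda = 2*d*sin(theta)  =>  sin(theta) = lambda / (2*d)
sin(theta) = 0.0618 / (2 * 0.191286) = 0.161538
theta = 9.296 deg


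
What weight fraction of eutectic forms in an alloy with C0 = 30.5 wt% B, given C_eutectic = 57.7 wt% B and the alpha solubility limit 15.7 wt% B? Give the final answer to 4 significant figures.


f_primary = (C_e - C0) / (C_e - C_alpha_max)
f_primary = (57.7 - 30.5) / (57.7 - 15.7)
f_primary = 0.647619
f_eutectic = 1 - 0.647619 = 0.3524


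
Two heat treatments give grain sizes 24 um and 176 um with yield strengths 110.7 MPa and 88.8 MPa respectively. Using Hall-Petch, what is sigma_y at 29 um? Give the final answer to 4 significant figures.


sigma_y = sigma0 + k / sqrt(d)
1/sqrt(d1) = 1/sqrt(2.4e-05) = 204.124;  1/sqrt(d2) = 75.3778
k = (sigma1 - sigma2) / (1/sqrt(d1) - 1/sqrt(d2)) = (110.7 - 88.8) / (204.124 - 75.3778) = 0.170102 MPa*m^0.5
sigma0 = sigma1 - k/sqrt(d1) = 110.7 - 0.170102*204.124 = 75.9781 MPa
sigma_y(d3) = 75.9781 + 0.170102 / sqrt(2.9e-05) = 107.6 MPa


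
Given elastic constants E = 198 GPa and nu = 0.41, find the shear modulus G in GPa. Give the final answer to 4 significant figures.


G = E / (2*(1+nu))
G = 198 / (2*(1+0.41))
G = 70.21 GPa


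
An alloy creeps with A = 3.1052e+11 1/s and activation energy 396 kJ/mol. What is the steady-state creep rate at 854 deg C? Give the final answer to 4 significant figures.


rate = A * exp(-Q / (R*T))
T = 854 + 273.15 = 1127.15 K
rate = 3.1052e+11 * exp(-396e3 / (8.314 * 1127.15))
rate = 1.38e-07 1/s


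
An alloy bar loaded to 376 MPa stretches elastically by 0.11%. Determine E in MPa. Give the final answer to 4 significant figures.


E = sigma / epsilon
epsilon = 0.11% = 1.1e-03
E = 376 / 1.1e-03
E = 341800 MPa


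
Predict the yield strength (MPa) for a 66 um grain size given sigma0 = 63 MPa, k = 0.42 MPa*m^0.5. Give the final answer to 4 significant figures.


sigma_y = sigma0 + k / sqrt(d)
d = 66 um = 6.6e-05 m
sigma_y = 63 + 0.42 / sqrt(6.6e-05)
sigma_y = 114.7 MPa


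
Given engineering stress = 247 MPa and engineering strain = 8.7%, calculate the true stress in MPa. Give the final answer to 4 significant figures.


sigma_true = sigma_eng * (1 + epsilon_eng)
sigma_true = 247 * (1 + 0.087)
sigma_true = 268.5 MPa


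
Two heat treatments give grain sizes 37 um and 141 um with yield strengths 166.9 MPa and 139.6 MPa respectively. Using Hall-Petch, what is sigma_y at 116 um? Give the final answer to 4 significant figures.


sigma_y = sigma0 + k / sqrt(d)
1/sqrt(d1) = 1/sqrt(3.7e-05) = 164.399;  1/sqrt(d2) = 84.2152
k = (sigma1 - sigma2) / (1/sqrt(d1) - 1/sqrt(d2)) = (166.9 - 139.6) / (164.399 - 84.2152) = 0.340468 MPa*m^0.5
sigma0 = sigma1 - k/sqrt(d1) = 166.9 - 0.340468*164.399 = 110.927 MPa
sigma_y(d3) = 110.927 + 0.340468 / sqrt(1.16e-04) = 142.5 MPa


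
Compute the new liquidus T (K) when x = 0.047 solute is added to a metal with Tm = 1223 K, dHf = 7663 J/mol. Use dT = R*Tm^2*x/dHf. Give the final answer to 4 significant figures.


dT = R*Tm^2*x / dHf
dT = 8.314 * 1223^2 * 0.047 / 7663
dT = 76.2714 K
T_new = 1223 - 76.2714 = 1147 K


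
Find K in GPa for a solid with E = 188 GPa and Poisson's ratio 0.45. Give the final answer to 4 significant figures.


K = E / (3*(1-2*nu))
K = 188 / (3*(1-2*0.45))
K = 626.7 GPa


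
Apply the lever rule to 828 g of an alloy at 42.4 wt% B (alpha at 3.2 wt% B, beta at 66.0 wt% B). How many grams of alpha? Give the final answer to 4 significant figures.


f_alpha = (C_beta - C0) / (C_beta - C_alpha)
f_alpha = (66.0 - 42.4) / (66.0 - 3.2) = 0.375796
m_alpha = f_alpha * m_total = 0.375796 * 828 = 311.2 g


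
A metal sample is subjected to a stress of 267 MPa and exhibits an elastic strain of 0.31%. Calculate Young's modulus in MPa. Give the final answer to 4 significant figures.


E = sigma / epsilon
epsilon = 0.31% = 3.1e-03
E = 267 / 3.1e-03
E = 86130 MPa


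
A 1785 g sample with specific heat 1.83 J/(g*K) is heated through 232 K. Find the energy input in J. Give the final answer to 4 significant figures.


Q = m * cp * dT
Q = 1785 * 1.83 * 232
Q = 757800 J


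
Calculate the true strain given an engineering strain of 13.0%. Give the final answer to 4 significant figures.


epsilon_true = ln(1 + epsilon_eng)
epsilon_true = ln(1 + 0.13)
epsilon_true = 0.1222


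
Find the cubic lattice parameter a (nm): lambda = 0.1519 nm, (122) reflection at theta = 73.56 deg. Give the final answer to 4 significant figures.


d = lambda / (2*sin(theta))
d = 0.1519 / (2*sin(73.56 deg))
d = 0.0791874 nm
a = d * sqrt(h^2+k^2+l^2) = 0.0791874 * sqrt(9)
a = 0.2376 nm


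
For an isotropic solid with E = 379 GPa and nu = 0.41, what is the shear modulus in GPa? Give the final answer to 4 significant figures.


G = E / (2*(1+nu))
G = 379 / (2*(1+0.41))
G = 134.4 GPa


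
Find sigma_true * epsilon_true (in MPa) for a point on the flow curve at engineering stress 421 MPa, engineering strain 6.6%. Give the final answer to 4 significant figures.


sigma_true = sigma_eng * (1 + epsilon_eng)
sigma_true = 421 * (1 + 0.066) = 448.786 MPa
epsilon_true = ln(1 + epsilon_eng)
epsilon_true = ln(1 + 0.066) = 0.0639133
sigma_true * epsilon_true = 448.786 * 0.0639133 = 28.68 MPa


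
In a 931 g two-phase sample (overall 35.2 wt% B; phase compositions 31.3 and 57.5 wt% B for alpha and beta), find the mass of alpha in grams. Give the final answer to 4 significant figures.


f_alpha = (C_beta - C0) / (C_beta - C_alpha)
f_alpha = (57.5 - 35.2) / (57.5 - 31.3) = 0.851145
m_alpha = f_alpha * m_total = 0.851145 * 931 = 792.4 g


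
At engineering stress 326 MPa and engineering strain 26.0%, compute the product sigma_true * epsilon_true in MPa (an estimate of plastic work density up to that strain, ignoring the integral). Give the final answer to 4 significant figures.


sigma_true = sigma_eng * (1 + epsilon_eng)
sigma_true = 326 * (1 + 0.26) = 410.76 MPa
epsilon_true = ln(1 + epsilon_eng)
epsilon_true = ln(1 + 0.26) = 0.231112
sigma_true * epsilon_true = 410.76 * 0.231112 = 94.93 MPa


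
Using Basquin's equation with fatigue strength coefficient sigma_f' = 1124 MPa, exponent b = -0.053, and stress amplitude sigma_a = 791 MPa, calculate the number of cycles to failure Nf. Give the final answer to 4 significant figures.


sigma_a = sigma_f' * (2*Nf)^b
2*Nf = (sigma_a / sigma_f')^(1/b)
2*Nf = (791 / 1124)^(1/-0.053)
2*Nf = 756.926
Nf = 378.5 cycles


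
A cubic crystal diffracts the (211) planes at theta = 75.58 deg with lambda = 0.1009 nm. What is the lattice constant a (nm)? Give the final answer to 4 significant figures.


d = lambda / (2*sin(theta))
d = 0.1009 / (2*sin(75.58 deg))
d = 0.0520911 nm
a = d * sqrt(h^2+k^2+l^2) = 0.0520911 * sqrt(6)
a = 0.1276 nm


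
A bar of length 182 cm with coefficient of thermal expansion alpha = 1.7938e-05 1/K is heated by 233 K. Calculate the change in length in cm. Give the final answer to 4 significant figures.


dL = L0 * alpha * dT
dL = 182 * 1.7938e-05 * 233
dL = 0.7607 cm


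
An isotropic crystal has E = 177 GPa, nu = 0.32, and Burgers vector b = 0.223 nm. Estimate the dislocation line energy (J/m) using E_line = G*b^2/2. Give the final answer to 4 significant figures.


Step 1: G = E / (2*(1+nu))
G = 177 / (2*(1+0.32)) = 67.0455 GPa = 6.70455e+10 Pa
Step 2: E_line = G*b^2/2
b = 0.223 nm = 2.23e-10 m
E_line = 0.5 * 6.70455e+10 * (2.23e-10)^2 = 1.667e-09 J/m


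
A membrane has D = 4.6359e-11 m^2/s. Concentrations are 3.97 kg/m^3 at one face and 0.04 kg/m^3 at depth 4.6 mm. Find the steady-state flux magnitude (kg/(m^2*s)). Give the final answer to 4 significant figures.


J = -D * (dC/dx) = D * (C1 - C2) / dx
J = 4.6359e-11 * (3.97 - 0.04) / 4.6e-03
J = 3.961e-08 kg/(m^2*s)


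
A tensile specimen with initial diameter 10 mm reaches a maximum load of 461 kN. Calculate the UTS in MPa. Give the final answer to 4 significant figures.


A0 = pi*(d/2)^2 = pi*(10/2)^2 = 78.5398 mm^2
UTS = F_max / A0 = 461*1000 / 78.5398
UTS = 5870 MPa


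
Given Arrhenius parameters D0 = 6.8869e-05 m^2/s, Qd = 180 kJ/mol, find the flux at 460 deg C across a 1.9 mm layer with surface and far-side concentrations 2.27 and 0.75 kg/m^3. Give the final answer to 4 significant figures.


Step 1: D = D0 * exp(-Qd/(R*T))
T = 460 + 273.15 = 733.15 K
D = 6.8869e-05 * exp(-180e3 / (8.314 * 733.15)) = 1.03068e-17 m^2/s
Step 2: J = D * (C1 - C2) / dx
J = 1.03068e-17 * (2.27 - 0.75) / 1.9e-03
J = 8.245e-15 kg/(m^2*s)


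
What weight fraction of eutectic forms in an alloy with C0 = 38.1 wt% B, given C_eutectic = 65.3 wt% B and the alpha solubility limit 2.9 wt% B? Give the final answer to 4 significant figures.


f_primary = (C_e - C0) / (C_e - C_alpha_max)
f_primary = (65.3 - 38.1) / (65.3 - 2.9)
f_primary = 0.435897
f_eutectic = 1 - 0.435897 = 0.5641


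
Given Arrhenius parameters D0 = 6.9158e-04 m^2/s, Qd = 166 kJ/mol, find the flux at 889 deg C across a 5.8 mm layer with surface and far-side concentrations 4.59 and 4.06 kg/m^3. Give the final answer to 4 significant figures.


Step 1: D = D0 * exp(-Qd/(R*T))
T = 889 + 273.15 = 1162.15 K
D = 6.9158e-04 * exp(-166e3 / (8.314 * 1162.15)) = 2.39026e-11 m^2/s
Step 2: J = D * (C1 - C2) / dx
J = 2.39026e-11 * (4.59 - 4.06) / 5.8e-03
J = 2.184e-09 kg/(m^2*s)


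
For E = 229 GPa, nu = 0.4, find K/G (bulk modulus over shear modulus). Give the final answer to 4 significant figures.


G = E / (2*(1+nu))
G = 229 / (2*(1+0.4)) = 81.7857 GPa
K = E / (3*(1-2*nu))
K = 229 / (3*(1-2*0.4)) = 381.667 GPa
K/G = 381.667 / 81.7857 = 4.667


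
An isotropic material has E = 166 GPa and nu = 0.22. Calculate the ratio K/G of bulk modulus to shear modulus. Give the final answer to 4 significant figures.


G = E / (2*(1+nu))
G = 166 / (2*(1+0.22)) = 68.0328 GPa
K = E / (3*(1-2*nu))
K = 166 / (3*(1-2*0.22)) = 98.8095 GPa
K/G = 98.8095 / 68.0328 = 1.452


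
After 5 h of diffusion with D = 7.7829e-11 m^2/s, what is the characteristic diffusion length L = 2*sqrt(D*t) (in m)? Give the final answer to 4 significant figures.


t = 5 hr = 18000 s
Diffusion length = 2*sqrt(D*t)
= 2*sqrt(7.7829e-11 * 18000)
= 2.367e-03 m


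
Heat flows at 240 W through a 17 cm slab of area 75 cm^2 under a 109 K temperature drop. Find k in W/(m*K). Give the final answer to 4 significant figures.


k = Q*L / (A*dT)
L = 0.17 m, A = 7.5e-03 m^2
k = 240 * 0.17 / (7.5e-03 * 109)
k = 49.91 W/(m*K)


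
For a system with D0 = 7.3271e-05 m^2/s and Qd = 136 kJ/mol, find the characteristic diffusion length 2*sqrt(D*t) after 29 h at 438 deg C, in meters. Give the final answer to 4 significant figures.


Step 1: D = D0 * exp(-Qd/(R*T))
T = 711.15 K
D = 7.3271e-05 * exp(-136e3 / (8.314 * 711.15)) = 7.50313e-15 m^2/s
Step 2: L = 2*sqrt(D*t)
t = 29 h = 104400 s
L = 2*sqrt(7.50313e-15 * 104400) = 5.598e-05 m


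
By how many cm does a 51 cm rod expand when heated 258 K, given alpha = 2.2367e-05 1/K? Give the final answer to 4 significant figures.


dL = L0 * alpha * dT
dL = 51 * 2.2367e-05 * 258
dL = 0.2943 cm


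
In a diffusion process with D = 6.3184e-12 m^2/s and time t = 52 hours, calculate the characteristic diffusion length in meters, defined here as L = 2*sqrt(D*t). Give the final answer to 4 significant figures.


t = 52 hr = 187200 s
Diffusion length = 2*sqrt(D*t)
= 2*sqrt(6.3184e-12 * 187200)
= 2.175e-03 m


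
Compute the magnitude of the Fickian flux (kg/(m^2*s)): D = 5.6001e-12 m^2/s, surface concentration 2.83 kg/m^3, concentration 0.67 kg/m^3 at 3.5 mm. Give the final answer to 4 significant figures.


J = -D * (dC/dx) = D * (C1 - C2) / dx
J = 5.6001e-12 * (2.83 - 0.67) / 3.5e-03
J = 3.456e-09 kg/(m^2*s)


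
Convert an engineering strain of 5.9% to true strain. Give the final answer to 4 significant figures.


epsilon_true = ln(1 + epsilon_eng)
epsilon_true = ln(1 + 0.059)
epsilon_true = 0.05733


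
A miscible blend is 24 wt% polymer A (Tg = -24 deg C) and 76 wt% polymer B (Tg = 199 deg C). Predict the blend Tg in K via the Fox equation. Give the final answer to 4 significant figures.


1/Tg = w1/Tg1 + w2/Tg2 (in Kelvin)
Tg1 = 249.15 K, Tg2 = 472.15 K
1/Tg = 0.24/249.15 + 0.76/472.15
Tg = 388.7 K


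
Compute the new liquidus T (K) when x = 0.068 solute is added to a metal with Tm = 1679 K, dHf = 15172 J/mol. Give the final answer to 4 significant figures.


dT = R*Tm^2*x / dHf
dT = 8.314 * 1679^2 * 0.068 / 15172
dT = 105.046 K
T_new = 1679 - 105.046 = 1574 K


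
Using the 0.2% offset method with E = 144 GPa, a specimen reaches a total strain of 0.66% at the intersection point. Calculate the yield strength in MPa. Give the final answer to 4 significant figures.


Offset strain = 0.002
Elastic strain at yield = total_strain - offset = 6.6e-03 - 0.002 = 4.6e-03
sigma_y = E * elastic_strain = 144000 * 4.6e-03
sigma_y = 662.4 MPa


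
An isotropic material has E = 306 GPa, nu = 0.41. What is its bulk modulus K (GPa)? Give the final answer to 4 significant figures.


K = E / (3*(1-2*nu))
K = 306 / (3*(1-2*0.41))
K = 566.7 GPa


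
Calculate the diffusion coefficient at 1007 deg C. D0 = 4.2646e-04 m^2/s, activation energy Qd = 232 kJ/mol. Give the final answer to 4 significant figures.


D = D0 * exp(-Qd / (R*T))
T = 1280.15 K
D = 4.2646e-04 * exp(-232e3 / (8.314 * 1280.15))
D = 1.456e-13 m^2/s


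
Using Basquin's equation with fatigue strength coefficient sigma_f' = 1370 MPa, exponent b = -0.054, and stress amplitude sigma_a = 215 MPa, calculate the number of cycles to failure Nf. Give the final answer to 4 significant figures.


sigma_a = sigma_f' * (2*Nf)^b
2*Nf = (sigma_a / sigma_f')^(1/b)
2*Nf = (215 / 1370)^(1/-0.054)
2*Nf = 7.83634e+14
Nf = 3.918e+14 cycles


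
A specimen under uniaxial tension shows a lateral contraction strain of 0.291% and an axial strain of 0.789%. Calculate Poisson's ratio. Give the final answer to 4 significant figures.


nu = -epsilon_lat / epsilon_axial
Lateral strain is contraction (negative), so using magnitudes:
nu = 0.291 / 0.789
nu = 0.3688


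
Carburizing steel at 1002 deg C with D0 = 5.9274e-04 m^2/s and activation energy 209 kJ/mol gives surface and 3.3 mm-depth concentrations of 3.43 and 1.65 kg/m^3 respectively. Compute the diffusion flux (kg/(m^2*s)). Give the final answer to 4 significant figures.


Step 1: D = D0 * exp(-Qd/(R*T))
T = 1002 + 273.15 = 1275.15 K
D = 5.9274e-04 * exp(-209e3 / (8.314 * 1275.15)) = 1.62622e-12 m^2/s
Step 2: J = D * (C1 - C2) / dx
J = 1.62622e-12 * (3.43 - 1.65) / 3.3e-03
J = 8.772e-10 kg/(m^2*s)


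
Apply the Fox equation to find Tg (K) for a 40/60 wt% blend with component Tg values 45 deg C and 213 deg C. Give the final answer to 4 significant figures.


1/Tg = w1/Tg1 + w2/Tg2 (in Kelvin)
Tg1 = 318.15 K, Tg2 = 486.15 K
1/Tg = 0.4/318.15 + 0.6/486.15
Tg = 401.4 K


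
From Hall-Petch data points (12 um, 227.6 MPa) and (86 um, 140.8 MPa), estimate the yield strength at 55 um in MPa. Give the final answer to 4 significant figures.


sigma_y = sigma0 + k / sqrt(d)
1/sqrt(d1) = 1/sqrt(1.2e-05) = 288.675;  1/sqrt(d2) = 107.833
k = (sigma1 - sigma2) / (1/sqrt(d1) - 1/sqrt(d2)) = (227.6 - 140.8) / (288.675 - 107.833) = 0.479976 MPa*m^0.5
sigma0 = sigma1 - k/sqrt(d1) = 227.6 - 0.479976*288.675 = 89.0429 MPa
sigma_y(d3) = 89.0429 + 0.479976 / sqrt(5.5e-05) = 153.8 MPa


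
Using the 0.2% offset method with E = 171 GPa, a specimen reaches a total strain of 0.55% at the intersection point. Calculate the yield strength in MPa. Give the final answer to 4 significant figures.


Offset strain = 0.002
Elastic strain at yield = total_strain - offset = 5.5e-03 - 0.002 = 3.5e-03
sigma_y = E * elastic_strain = 171000 * 3.5e-03
sigma_y = 598.5 MPa


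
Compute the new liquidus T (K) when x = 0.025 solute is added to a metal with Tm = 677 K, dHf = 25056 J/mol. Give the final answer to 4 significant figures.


dT = R*Tm^2*x / dHf
dT = 8.314 * 677^2 * 0.025 / 25056
dT = 3.80203 K
T_new = 677 - 3.80203 = 673.2 K


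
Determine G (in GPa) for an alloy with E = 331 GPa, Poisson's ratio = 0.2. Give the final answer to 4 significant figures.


G = E / (2*(1+nu))
G = 331 / (2*(1+0.2))
G = 137.9 GPa


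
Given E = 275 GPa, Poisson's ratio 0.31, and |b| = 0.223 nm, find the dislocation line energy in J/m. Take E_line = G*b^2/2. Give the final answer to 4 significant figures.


Step 1: G = E / (2*(1+nu))
G = 275 / (2*(1+0.31)) = 104.962 GPa = 1.04962e+11 Pa
Step 2: E_line = G*b^2/2
b = 0.223 nm = 2.23e-10 m
E_line = 0.5 * 1.04962e+11 * (2.23e-10)^2 = 2.61e-09 J/m


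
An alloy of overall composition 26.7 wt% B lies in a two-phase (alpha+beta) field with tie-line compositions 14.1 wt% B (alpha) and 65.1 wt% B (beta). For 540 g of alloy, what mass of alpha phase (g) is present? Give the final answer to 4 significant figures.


f_alpha = (C_beta - C0) / (C_beta - C_alpha)
f_alpha = (65.1 - 26.7) / (65.1 - 14.1) = 0.752941
m_alpha = f_alpha * m_total = 0.752941 * 540 = 406.6 g


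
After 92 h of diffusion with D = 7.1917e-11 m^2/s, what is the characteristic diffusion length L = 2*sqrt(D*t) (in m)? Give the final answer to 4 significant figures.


t = 92 hr = 331200 s
Diffusion length = 2*sqrt(D*t)
= 2*sqrt(7.1917e-11 * 331200)
= 9.761e-03 m


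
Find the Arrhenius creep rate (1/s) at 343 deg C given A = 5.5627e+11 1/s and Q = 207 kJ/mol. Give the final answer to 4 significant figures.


rate = A * exp(-Q / (R*T))
T = 343 + 273.15 = 616.15 K
rate = 5.5627e+11 * exp(-207e3 / (8.314 * 616.15))
rate = 1.571e-06 1/s


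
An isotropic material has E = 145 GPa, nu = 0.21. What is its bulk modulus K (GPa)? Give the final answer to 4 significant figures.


K = E / (3*(1-2*nu))
K = 145 / (3*(1-2*0.21))
K = 83.33 GPa


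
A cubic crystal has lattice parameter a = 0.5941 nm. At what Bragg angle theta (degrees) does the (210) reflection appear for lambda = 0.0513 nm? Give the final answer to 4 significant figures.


d = a / sqrt(h^2+k^2+l^2)
d = 0.5941 / sqrt(5) = 0.26569 nm
lambda = 2*d*sin(theta)  =>  sin(theta) = lambda / (2*d)
sin(theta) = 0.0513 / (2 * 0.26569) = 0.0965412
theta = 5.54 deg


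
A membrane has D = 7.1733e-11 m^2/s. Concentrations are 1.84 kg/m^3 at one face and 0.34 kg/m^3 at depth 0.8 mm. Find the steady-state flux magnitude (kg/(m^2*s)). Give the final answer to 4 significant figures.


J = -D * (dC/dx) = D * (C1 - C2) / dx
J = 7.1733e-11 * (1.84 - 0.34) / 8e-04
J = 1.345e-07 kg/(m^2*s)


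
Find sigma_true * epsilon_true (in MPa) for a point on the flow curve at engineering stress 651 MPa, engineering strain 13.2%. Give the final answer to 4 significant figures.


sigma_true = sigma_eng * (1 + epsilon_eng)
sigma_true = 651 * (1 + 0.132) = 736.932 MPa
epsilon_true = ln(1 + epsilon_eng)
epsilon_true = ln(1 + 0.132) = 0.123986
sigma_true * epsilon_true = 736.932 * 0.123986 = 91.37 MPa


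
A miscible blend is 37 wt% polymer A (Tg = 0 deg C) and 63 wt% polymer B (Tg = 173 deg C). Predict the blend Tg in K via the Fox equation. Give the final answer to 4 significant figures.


1/Tg = w1/Tg1 + w2/Tg2 (in Kelvin)
Tg1 = 273.15 K, Tg2 = 446.15 K
1/Tg = 0.37/273.15 + 0.63/446.15
Tg = 361.4 K


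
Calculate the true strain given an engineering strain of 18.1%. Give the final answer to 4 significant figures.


epsilon_true = ln(1 + epsilon_eng)
epsilon_true = ln(1 + 0.181)
epsilon_true = 0.1664


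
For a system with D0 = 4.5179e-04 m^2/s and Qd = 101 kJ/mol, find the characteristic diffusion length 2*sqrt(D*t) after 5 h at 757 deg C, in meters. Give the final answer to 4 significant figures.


Step 1: D = D0 * exp(-Qd/(R*T))
T = 1030.15 K
D = 4.5179e-04 * exp(-101e3 / (8.314 * 1030.15)) = 3.41554e-09 m^2/s
Step 2: L = 2*sqrt(D*t)
t = 5 h = 18000 s
L = 2*sqrt(3.41554e-09 * 18000) = 0.01568 m


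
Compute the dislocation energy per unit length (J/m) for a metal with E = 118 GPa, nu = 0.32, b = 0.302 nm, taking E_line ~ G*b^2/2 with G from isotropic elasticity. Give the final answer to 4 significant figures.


Step 1: G = E / (2*(1+nu))
G = 118 / (2*(1+0.32)) = 44.697 GPa = 4.4697e+10 Pa
Step 2: E_line = G*b^2/2
b = 0.302 nm = 3.02e-10 m
E_line = 0.5 * 4.4697e+10 * (3.02e-10)^2 = 2.038e-09 J/m


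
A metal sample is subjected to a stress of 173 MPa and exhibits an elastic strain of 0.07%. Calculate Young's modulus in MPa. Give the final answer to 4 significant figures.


E = sigma / epsilon
epsilon = 0.07% = 7e-04
E = 173 / 7e-04
E = 247100 MPa


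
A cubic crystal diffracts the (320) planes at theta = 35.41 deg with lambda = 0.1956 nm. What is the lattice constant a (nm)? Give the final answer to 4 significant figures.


d = lambda / (2*sin(theta))
d = 0.1956 / (2*sin(35.41 deg))
d = 0.168788 nm
a = d * sqrt(h^2+k^2+l^2) = 0.168788 * sqrt(13)
a = 0.6086 nm


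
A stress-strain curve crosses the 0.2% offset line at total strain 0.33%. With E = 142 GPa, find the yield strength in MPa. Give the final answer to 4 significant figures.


Offset strain = 0.002
Elastic strain at yield = total_strain - offset = 3.3e-03 - 0.002 = 1.3e-03
sigma_y = E * elastic_strain = 142000 * 1.3e-03
sigma_y = 184.6 MPa


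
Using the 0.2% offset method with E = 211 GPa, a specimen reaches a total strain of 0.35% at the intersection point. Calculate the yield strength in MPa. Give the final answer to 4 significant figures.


Offset strain = 0.002
Elastic strain at yield = total_strain - offset = 3.5e-03 - 0.002 = 1.5e-03
sigma_y = E * elastic_strain = 211000 * 1.5e-03
sigma_y = 316.5 MPa


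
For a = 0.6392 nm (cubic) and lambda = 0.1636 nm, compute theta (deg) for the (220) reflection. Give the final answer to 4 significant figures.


d = a / sqrt(h^2+k^2+l^2)
d = 0.6392 / sqrt(8) = 0.225991 nm
lambda = 2*d*sin(theta)  =>  sin(theta) = lambda / (2*d)
sin(theta) = 0.1636 / (2 * 0.225991) = 0.361961
theta = 21.22 deg


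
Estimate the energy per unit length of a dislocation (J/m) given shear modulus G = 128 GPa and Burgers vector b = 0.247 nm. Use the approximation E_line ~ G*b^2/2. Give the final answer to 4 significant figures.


E = G*b^2/2
b = 0.247 nm = 2.47e-10 m
G = 128 GPa = 1.28e+11 Pa
E = 0.5 * 1.28e+11 * (2.47e-10)^2
E = 3.905e-09 J/m


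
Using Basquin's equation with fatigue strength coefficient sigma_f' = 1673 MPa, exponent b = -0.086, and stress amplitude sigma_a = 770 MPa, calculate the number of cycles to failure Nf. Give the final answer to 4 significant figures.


sigma_a = sigma_f' * (2*Nf)^b
2*Nf = (sigma_a / sigma_f')^(1/b)
2*Nf = (770 / 1673)^(1/-0.086)
2*Nf = 8292.11
Nf = 4146 cycles


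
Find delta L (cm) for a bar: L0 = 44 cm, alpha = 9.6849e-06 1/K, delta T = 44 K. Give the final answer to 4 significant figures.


dL = L0 * alpha * dT
dL = 44 * 9.6849e-06 * 44
dL = 0.01875 cm


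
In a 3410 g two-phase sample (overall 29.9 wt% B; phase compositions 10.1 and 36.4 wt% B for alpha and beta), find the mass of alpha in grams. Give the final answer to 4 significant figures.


f_alpha = (C_beta - C0) / (C_beta - C_alpha)
f_alpha = (36.4 - 29.9) / (36.4 - 10.1) = 0.247148
m_alpha = f_alpha * m_total = 0.247148 * 3410 = 842.8 g


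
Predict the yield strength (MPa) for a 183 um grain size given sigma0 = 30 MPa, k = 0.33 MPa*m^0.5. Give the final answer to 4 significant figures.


sigma_y = sigma0 + k / sqrt(d)
d = 183 um = 1.83e-04 m
sigma_y = 30 + 0.33 / sqrt(1.83e-04)
sigma_y = 54.39 MPa


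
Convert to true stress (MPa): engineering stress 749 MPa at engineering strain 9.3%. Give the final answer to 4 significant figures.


sigma_true = sigma_eng * (1 + epsilon_eng)
sigma_true = 749 * (1 + 0.093)
sigma_true = 818.7 MPa


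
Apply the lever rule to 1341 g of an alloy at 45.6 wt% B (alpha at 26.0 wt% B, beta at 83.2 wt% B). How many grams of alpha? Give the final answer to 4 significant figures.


f_alpha = (C_beta - C0) / (C_beta - C_alpha)
f_alpha = (83.2 - 45.6) / (83.2 - 26.0) = 0.657343
m_alpha = f_alpha * m_total = 0.657343 * 1341 = 881.5 g


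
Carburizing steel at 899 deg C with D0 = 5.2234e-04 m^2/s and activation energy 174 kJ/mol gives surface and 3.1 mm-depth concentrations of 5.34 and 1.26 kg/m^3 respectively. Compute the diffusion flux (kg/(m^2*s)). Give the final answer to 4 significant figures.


Step 1: D = D0 * exp(-Qd/(R*T))
T = 899 + 273.15 = 1172.15 K
D = 5.2234e-04 * exp(-174e3 / (8.314 * 1172.15)) = 9.198e-12 m^2/s
Step 2: J = D * (C1 - C2) / dx
J = 9.198e-12 * (5.34 - 1.26) / 3.1e-03
J = 1.211e-08 kg/(m^2*s)


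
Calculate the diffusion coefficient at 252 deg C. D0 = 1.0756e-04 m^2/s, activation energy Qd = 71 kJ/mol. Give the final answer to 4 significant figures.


D = D0 * exp(-Qd / (R*T))
T = 525.15 K
D = 1.0756e-04 * exp(-71e3 / (8.314 * 525.15))
D = 9.318e-12 m^2/s


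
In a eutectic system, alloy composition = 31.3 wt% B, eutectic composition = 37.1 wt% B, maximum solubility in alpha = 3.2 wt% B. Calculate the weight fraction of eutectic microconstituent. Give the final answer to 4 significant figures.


f_primary = (C_e - C0) / (C_e - C_alpha_max)
f_primary = (37.1 - 31.3) / (37.1 - 3.2)
f_primary = 0.171091
f_eutectic = 1 - 0.171091 = 0.8289


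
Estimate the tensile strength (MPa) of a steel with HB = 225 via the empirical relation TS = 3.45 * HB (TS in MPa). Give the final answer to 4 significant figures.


TS (MPa) = 3.45 * HB
TS = 3.45 * 225
TS = 776.3 MPa


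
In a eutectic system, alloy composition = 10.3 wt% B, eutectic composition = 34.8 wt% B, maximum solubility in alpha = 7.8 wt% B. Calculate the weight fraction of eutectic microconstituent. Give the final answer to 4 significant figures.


f_primary = (C_e - C0) / (C_e - C_alpha_max)
f_primary = (34.8 - 10.3) / (34.8 - 7.8)
f_primary = 0.907407
f_eutectic = 1 - 0.907407 = 0.09259


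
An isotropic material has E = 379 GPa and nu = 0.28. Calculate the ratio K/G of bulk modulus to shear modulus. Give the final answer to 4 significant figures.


G = E / (2*(1+nu))
G = 379 / (2*(1+0.28)) = 148.047 GPa
K = E / (3*(1-2*nu))
K = 379 / (3*(1-2*0.28)) = 287.121 GPa
K/G = 287.121 / 148.047 = 1.939


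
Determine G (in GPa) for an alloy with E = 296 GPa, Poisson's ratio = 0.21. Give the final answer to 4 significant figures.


G = E / (2*(1+nu))
G = 296 / (2*(1+0.21))
G = 122.3 GPa


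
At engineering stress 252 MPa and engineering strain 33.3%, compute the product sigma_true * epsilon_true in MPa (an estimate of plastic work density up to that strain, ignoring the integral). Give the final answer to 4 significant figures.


sigma_true = sigma_eng * (1 + epsilon_eng)
sigma_true = 252 * (1 + 0.333) = 335.916 MPa
epsilon_true = ln(1 + epsilon_eng)
epsilon_true = ln(1 + 0.333) = 0.287432
sigma_true * epsilon_true = 335.916 * 0.287432 = 96.55 MPa


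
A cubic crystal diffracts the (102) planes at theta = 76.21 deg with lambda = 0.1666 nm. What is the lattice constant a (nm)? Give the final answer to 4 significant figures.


d = lambda / (2*sin(theta))
d = 0.1666 / (2*sin(76.21 deg))
d = 0.0857723 nm
a = d * sqrt(h^2+k^2+l^2) = 0.0857723 * sqrt(5)
a = 0.1918 nm


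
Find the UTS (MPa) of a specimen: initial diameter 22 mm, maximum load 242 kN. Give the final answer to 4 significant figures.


A0 = pi*(d/2)^2 = pi*(22/2)^2 = 380.133 mm^2
UTS = F_max / A0 = 242*1000 / 380.133
UTS = 636.6 MPa


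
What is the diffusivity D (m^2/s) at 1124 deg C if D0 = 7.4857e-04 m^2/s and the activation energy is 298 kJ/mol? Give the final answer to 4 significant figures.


D = D0 * exp(-Qd / (R*T))
T = 1397.15 K
D = 7.4857e-04 * exp(-298e3 / (8.314 * 1397.15))
D = 5.403e-15 m^2/s


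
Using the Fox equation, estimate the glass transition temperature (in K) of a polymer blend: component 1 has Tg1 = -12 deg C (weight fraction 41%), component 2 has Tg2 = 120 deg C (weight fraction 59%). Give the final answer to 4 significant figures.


1/Tg = w1/Tg1 + w2/Tg2 (in Kelvin)
Tg1 = 261.15 K, Tg2 = 393.15 K
1/Tg = 0.41/261.15 + 0.59/393.15
Tg = 325.7 K


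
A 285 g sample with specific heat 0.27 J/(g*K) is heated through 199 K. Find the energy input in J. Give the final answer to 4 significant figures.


Q = m * cp * dT
Q = 285 * 0.27 * 199
Q = 15310 J


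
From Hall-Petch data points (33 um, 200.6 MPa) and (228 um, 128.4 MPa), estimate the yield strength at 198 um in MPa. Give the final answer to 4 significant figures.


sigma_y = sigma0 + k / sqrt(d)
1/sqrt(d1) = 1/sqrt(3.3e-05) = 174.078;  1/sqrt(d2) = 66.2266
k = (sigma1 - sigma2) / (1/sqrt(d1) - 1/sqrt(d2)) = (200.6 - 128.4) / (174.078 - 66.2266) = 0.669442 MPa*m^0.5
sigma0 = sigma1 - k/sqrt(d1) = 200.6 - 0.669442*174.078 = 84.0651 MPa
sigma_y(d3) = 84.0651 + 0.669442 / sqrt(1.98e-04) = 131.6 MPa


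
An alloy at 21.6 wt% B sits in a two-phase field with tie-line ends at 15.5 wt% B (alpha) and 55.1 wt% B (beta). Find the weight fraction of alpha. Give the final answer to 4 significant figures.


f_alpha = (C_beta - C0) / (C_beta - C_alpha)
f_alpha = (55.1 - 21.6) / (55.1 - 15.5)
f_alpha = 0.846


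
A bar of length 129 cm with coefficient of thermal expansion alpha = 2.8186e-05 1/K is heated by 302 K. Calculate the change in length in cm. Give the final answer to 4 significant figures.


dL = L0 * alpha * dT
dL = 129 * 2.8186e-05 * 302
dL = 1.098 cm


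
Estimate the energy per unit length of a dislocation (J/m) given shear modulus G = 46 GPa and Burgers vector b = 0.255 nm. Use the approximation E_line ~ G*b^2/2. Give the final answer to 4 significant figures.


E = G*b^2/2
b = 0.255 nm = 2.55e-10 m
G = 46 GPa = 4.6e+10 Pa
E = 0.5 * 4.6e+10 * (2.55e-10)^2
E = 1.496e-09 J/m


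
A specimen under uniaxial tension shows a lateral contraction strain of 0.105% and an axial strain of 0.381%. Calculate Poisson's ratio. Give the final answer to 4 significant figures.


nu = -epsilon_lat / epsilon_axial
Lateral strain is contraction (negative), so using magnitudes:
nu = 0.105 / 0.381
nu = 0.2756


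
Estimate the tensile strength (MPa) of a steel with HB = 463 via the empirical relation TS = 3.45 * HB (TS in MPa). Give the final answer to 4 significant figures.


TS (MPa) = 3.45 * HB
TS = 3.45 * 463
TS = 1597 MPa


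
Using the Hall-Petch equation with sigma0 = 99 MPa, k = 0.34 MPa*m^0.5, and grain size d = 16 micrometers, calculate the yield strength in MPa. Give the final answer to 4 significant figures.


sigma_y = sigma0 + k / sqrt(d)
d = 16 um = 1.6e-05 m
sigma_y = 99 + 0.34 / sqrt(1.6e-05)
sigma_y = 184 MPa
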